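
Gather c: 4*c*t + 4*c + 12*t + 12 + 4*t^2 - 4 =c*(4*t + 4) + 4*t^2 + 12*t + 8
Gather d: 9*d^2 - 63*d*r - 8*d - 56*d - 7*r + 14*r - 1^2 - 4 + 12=9*d^2 + d*(-63*r - 64) + 7*r + 7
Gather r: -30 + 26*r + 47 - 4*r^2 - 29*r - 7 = -4*r^2 - 3*r + 10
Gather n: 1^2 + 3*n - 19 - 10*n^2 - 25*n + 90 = -10*n^2 - 22*n + 72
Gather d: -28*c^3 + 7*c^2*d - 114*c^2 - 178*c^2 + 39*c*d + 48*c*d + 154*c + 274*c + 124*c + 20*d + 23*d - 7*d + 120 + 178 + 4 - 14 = -28*c^3 - 292*c^2 + 552*c + d*(7*c^2 + 87*c + 36) + 288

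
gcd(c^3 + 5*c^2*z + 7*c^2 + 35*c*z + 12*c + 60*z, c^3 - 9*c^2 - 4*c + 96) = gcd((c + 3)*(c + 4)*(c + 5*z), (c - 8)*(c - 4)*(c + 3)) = c + 3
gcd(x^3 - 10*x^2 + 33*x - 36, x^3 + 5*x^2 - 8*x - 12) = 1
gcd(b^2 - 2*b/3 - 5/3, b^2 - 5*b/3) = b - 5/3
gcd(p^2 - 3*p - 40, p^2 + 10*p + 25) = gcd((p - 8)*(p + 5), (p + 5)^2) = p + 5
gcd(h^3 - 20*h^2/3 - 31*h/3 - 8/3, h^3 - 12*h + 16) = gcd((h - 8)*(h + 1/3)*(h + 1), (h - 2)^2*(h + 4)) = 1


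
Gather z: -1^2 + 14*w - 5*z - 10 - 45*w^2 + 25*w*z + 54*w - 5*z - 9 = -45*w^2 + 68*w + z*(25*w - 10) - 20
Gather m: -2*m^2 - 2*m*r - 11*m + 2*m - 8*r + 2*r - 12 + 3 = -2*m^2 + m*(-2*r - 9) - 6*r - 9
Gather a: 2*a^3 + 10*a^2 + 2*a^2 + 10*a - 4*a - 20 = 2*a^3 + 12*a^2 + 6*a - 20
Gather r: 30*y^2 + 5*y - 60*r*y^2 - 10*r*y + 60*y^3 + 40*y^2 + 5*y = r*(-60*y^2 - 10*y) + 60*y^3 + 70*y^2 + 10*y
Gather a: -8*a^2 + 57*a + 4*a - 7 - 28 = -8*a^2 + 61*a - 35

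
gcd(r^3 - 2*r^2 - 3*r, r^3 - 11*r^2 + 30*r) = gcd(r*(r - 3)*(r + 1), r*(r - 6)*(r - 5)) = r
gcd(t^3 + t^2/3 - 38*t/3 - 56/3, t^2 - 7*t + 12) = t - 4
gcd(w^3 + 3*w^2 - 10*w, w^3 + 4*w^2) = w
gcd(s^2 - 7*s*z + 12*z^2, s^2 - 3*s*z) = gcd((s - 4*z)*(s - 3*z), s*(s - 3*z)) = -s + 3*z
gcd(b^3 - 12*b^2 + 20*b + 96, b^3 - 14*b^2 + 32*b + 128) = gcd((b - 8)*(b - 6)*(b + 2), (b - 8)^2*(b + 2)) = b^2 - 6*b - 16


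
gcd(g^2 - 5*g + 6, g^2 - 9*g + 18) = g - 3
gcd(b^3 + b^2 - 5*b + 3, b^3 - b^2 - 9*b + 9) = b^2 + 2*b - 3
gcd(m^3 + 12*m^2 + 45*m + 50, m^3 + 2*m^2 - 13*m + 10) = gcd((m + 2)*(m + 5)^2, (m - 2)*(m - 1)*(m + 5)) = m + 5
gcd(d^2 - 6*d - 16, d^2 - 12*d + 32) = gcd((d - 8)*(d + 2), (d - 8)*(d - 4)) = d - 8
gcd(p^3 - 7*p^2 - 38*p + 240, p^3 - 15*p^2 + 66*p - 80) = p^2 - 13*p + 40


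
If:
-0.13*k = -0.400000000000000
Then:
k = 3.08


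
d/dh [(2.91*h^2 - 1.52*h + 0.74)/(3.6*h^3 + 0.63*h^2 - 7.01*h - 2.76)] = (-10.476*h^4 + 10.944*h^3 - 27.4335*h^2 - 16.9956*h + 9.3826)/(12.96*h^6 + 4.536*h^5 - 50.0751*h^4 - 28.7046*h^3 + 45.6625*h^2 + 38.6952*h + 7.6176)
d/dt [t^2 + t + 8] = 2*t + 1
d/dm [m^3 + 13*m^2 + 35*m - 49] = 3*m^2 + 26*m + 35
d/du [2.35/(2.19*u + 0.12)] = -5.1465/(2.19*u + 0.12)^2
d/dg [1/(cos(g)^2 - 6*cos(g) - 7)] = 2*(cos(g) - 3)*sin(g)/(sin(g)^2 + 6*cos(g) + 6)^2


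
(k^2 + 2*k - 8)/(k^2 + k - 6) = (k + 4)/(k + 3)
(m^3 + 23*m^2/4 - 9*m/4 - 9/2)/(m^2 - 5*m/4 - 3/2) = (m^2 + 5*m - 6)/(m - 2)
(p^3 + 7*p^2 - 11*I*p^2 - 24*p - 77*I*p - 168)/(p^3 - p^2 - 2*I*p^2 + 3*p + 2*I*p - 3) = (p^2 + p*(7 - 8*I) - 56*I)/(p^2 + p*(-1 + I) - I)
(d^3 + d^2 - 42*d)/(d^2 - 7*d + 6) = d*(d + 7)/(d - 1)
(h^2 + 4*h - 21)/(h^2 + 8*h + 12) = (h^2 + 4*h - 21)/(h^2 + 8*h + 12)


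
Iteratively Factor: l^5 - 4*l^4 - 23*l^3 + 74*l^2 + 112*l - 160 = (l - 5)*(l^4 + l^3 - 18*l^2 - 16*l + 32) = (l - 5)*(l + 2)*(l^3 - l^2 - 16*l + 16) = (l - 5)*(l - 1)*(l + 2)*(l^2 - 16) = (l - 5)*(l - 1)*(l + 2)*(l + 4)*(l - 4)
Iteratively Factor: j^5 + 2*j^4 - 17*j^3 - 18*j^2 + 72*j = (j + 4)*(j^4 - 2*j^3 - 9*j^2 + 18*j) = (j + 3)*(j + 4)*(j^3 - 5*j^2 + 6*j) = (j - 3)*(j + 3)*(j + 4)*(j^2 - 2*j) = (j - 3)*(j - 2)*(j + 3)*(j + 4)*(j)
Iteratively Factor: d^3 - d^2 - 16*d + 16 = (d + 4)*(d^2 - 5*d + 4) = (d - 4)*(d + 4)*(d - 1)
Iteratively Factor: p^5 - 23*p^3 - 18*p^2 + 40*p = (p - 1)*(p^4 + p^3 - 22*p^2 - 40*p) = (p - 1)*(p + 4)*(p^3 - 3*p^2 - 10*p) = (p - 1)*(p + 2)*(p + 4)*(p^2 - 5*p) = p*(p - 1)*(p + 2)*(p + 4)*(p - 5)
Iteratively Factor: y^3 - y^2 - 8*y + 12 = (y - 2)*(y^2 + y - 6) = (y - 2)*(y + 3)*(y - 2)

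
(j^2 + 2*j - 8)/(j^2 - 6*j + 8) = (j + 4)/(j - 4)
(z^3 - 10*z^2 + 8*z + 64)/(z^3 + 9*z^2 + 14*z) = (z^2 - 12*z + 32)/(z*(z + 7))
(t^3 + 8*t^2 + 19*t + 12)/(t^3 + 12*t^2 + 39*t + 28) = (t + 3)/(t + 7)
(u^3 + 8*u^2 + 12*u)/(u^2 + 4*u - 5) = u*(u^2 + 8*u + 12)/(u^2 + 4*u - 5)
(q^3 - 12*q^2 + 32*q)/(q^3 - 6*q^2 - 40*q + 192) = q/(q + 6)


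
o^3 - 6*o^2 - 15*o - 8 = (o - 8)*(o + 1)^2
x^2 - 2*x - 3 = (x - 3)*(x + 1)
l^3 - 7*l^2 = l^2*(l - 7)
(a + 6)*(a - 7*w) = a^2 - 7*a*w + 6*a - 42*w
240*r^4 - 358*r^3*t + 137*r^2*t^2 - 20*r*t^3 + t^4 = (-8*r + t)*(-6*r + t)*(-5*r + t)*(-r + t)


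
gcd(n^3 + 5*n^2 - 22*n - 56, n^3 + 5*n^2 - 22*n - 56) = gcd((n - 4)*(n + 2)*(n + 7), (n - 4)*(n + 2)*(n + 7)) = n^3 + 5*n^2 - 22*n - 56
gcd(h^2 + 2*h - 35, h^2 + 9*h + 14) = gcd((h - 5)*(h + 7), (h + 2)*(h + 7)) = h + 7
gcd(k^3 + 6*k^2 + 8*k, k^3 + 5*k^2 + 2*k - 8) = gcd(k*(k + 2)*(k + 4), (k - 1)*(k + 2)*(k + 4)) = k^2 + 6*k + 8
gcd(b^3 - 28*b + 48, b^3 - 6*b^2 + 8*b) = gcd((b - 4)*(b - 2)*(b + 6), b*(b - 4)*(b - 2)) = b^2 - 6*b + 8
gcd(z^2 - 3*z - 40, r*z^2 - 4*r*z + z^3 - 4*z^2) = 1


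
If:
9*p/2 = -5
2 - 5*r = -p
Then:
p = -10/9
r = 8/45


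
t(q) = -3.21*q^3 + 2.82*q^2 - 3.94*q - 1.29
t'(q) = -9.63*q^2 + 5.64*q - 3.94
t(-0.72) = 4.21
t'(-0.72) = -12.99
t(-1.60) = 25.38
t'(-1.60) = -37.62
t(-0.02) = -1.21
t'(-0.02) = -4.06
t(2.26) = -32.84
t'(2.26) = -40.38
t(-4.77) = 430.05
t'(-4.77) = -249.95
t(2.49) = -43.17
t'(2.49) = -49.60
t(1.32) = -8.96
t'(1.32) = -13.27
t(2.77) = -58.79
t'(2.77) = -62.21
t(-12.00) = 5998.95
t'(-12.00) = -1458.34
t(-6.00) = 817.23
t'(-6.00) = -384.46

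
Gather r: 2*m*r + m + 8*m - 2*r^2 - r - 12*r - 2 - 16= 9*m - 2*r^2 + r*(2*m - 13) - 18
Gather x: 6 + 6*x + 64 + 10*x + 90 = 16*x + 160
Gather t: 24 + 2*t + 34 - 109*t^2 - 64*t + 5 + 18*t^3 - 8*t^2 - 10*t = 18*t^3 - 117*t^2 - 72*t + 63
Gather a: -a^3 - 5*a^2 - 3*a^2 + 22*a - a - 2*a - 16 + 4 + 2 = -a^3 - 8*a^2 + 19*a - 10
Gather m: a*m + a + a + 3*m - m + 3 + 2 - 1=2*a + m*(a + 2) + 4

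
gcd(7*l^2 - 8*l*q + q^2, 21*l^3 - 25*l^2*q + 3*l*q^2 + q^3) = -l + q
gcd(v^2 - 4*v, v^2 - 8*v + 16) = v - 4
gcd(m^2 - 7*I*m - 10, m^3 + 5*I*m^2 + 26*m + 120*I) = m - 5*I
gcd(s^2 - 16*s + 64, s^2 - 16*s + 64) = s^2 - 16*s + 64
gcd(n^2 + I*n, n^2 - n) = n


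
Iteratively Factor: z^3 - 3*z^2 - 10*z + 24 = (z - 2)*(z^2 - z - 12) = (z - 2)*(z + 3)*(z - 4)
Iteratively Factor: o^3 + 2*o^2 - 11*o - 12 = (o + 4)*(o^2 - 2*o - 3) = (o + 1)*(o + 4)*(o - 3)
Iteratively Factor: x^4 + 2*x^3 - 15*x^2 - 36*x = (x)*(x^3 + 2*x^2 - 15*x - 36) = x*(x - 4)*(x^2 + 6*x + 9) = x*(x - 4)*(x + 3)*(x + 3)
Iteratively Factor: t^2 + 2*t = (t + 2)*(t)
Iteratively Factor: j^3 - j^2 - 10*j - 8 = (j - 4)*(j^2 + 3*j + 2) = (j - 4)*(j + 2)*(j + 1)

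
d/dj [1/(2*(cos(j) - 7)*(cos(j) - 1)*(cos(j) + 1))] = (-3 - 14*cos(j)/sin(j)^2 + 2/sin(j)^2)/(2*(cos(j) - 7)^2*sin(j))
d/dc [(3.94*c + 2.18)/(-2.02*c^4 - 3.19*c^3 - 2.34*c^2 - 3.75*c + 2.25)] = (23.8764*c^4 + 42.7516*c^3 + 30.0822*c^2 + 10.2024*c + 17.04)/(4.0804*c^8 + 12.8876*c^7 + 19.6297*c^6 + 30.0792*c^5 + 20.3106*c^4 + 3.195*c^3 + 3.5325*c^2 - 16.875*c + 5.0625)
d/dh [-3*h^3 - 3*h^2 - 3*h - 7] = -9*h^2 - 6*h - 3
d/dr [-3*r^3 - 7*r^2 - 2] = r*(-9*r - 14)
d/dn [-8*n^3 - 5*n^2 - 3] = 2*n*(-12*n - 5)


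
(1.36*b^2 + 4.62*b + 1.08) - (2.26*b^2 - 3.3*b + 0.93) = -0.9*b^2 + 7.92*b + 0.15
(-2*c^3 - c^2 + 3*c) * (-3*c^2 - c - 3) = 6*c^5 + 5*c^4 - 2*c^3 - 9*c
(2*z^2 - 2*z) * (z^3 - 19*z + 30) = 2*z^5 - 2*z^4 - 38*z^3 + 98*z^2 - 60*z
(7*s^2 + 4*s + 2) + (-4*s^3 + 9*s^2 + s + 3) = -4*s^3 + 16*s^2 + 5*s + 5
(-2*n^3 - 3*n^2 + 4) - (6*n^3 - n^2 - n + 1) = -8*n^3 - 2*n^2 + n + 3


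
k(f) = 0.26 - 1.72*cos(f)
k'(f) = 1.72*sin(f)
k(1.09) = -0.54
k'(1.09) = 1.52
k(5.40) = -0.83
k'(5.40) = -1.33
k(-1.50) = 0.14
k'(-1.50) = -1.72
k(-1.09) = -0.54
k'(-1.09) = -1.52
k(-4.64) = 0.38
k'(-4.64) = 1.72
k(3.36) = 1.94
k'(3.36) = -0.37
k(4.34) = 0.89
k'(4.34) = -1.60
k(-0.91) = -0.80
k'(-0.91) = -1.36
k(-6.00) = -1.39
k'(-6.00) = 0.48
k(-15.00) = 1.57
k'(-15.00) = -1.12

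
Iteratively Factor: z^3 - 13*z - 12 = (z + 1)*(z^2 - z - 12) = (z + 1)*(z + 3)*(z - 4)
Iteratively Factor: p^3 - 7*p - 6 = (p + 1)*(p^2 - p - 6) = (p - 3)*(p + 1)*(p + 2)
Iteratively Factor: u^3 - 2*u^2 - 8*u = (u - 4)*(u^2 + 2*u) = u*(u - 4)*(u + 2)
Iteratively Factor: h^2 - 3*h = (h)*(h - 3)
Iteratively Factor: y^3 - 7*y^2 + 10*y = (y)*(y^2 - 7*y + 10) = y*(y - 2)*(y - 5)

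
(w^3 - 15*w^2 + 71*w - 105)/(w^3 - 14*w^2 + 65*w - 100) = (w^2 - 10*w + 21)/(w^2 - 9*w + 20)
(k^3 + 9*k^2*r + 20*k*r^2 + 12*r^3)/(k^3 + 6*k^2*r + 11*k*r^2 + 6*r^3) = (k + 6*r)/(k + 3*r)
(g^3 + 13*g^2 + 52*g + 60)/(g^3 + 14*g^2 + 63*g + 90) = (g + 2)/(g + 3)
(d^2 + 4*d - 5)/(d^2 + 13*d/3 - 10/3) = 3*(d - 1)/(3*d - 2)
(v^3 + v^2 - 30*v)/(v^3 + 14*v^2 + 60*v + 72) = v*(v - 5)/(v^2 + 8*v + 12)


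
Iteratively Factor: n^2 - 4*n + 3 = (n - 1)*(n - 3)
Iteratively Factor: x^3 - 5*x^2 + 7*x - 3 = (x - 1)*(x^2 - 4*x + 3) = (x - 3)*(x - 1)*(x - 1)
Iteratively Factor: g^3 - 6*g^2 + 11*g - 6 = (g - 3)*(g^2 - 3*g + 2) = (g - 3)*(g - 1)*(g - 2)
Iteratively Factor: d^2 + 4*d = (d)*(d + 4)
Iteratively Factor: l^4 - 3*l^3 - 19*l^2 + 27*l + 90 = (l + 3)*(l^3 - 6*l^2 - l + 30) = (l + 2)*(l + 3)*(l^2 - 8*l + 15) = (l - 3)*(l + 2)*(l + 3)*(l - 5)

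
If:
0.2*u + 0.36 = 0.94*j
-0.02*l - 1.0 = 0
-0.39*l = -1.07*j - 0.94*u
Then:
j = -3.24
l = -50.00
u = -17.05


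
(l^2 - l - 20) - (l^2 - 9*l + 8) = 8*l - 28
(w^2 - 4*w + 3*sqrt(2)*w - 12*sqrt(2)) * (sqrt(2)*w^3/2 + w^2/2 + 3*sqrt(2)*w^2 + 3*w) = sqrt(2)*w^5/2 + sqrt(2)*w^4 + 7*w^4/2 - 21*sqrt(2)*w^3/2 + 7*w^3 - 84*w^2 + 3*sqrt(2)*w^2 - 36*sqrt(2)*w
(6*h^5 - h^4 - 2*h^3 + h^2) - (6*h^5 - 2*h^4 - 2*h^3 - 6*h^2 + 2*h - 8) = h^4 + 7*h^2 - 2*h + 8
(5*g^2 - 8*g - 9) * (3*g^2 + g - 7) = 15*g^4 - 19*g^3 - 70*g^2 + 47*g + 63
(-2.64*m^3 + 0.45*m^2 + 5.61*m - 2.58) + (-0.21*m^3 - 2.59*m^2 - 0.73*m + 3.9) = -2.85*m^3 - 2.14*m^2 + 4.88*m + 1.32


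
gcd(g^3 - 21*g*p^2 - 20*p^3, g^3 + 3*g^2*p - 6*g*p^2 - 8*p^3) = g^2 + 5*g*p + 4*p^2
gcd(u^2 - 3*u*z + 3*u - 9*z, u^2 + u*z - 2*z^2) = 1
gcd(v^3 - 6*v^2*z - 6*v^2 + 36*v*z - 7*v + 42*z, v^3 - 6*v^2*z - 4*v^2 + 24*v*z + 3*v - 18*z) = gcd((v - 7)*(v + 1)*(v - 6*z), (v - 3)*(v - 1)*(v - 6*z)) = -v + 6*z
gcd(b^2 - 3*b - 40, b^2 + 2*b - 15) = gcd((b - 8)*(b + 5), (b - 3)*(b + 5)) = b + 5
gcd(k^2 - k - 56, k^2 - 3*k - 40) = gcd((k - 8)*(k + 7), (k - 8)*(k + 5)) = k - 8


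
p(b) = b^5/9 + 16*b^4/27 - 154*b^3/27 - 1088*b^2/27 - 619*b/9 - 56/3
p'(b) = 5*b^4/9 + 64*b^3/27 - 154*b^2/9 - 2176*b/27 - 619/9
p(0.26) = -39.37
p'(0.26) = -90.84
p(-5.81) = 78.96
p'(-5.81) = -9.98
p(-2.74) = 0.83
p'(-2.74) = 6.14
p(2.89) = -627.93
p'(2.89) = -348.63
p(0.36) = -48.90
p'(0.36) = -99.89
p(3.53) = -861.55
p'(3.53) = -375.96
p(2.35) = -450.82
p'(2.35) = -304.96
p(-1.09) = 16.48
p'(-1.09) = -3.55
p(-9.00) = -1178.67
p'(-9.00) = 1187.56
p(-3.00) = 0.00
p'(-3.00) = 0.00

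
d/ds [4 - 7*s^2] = -14*s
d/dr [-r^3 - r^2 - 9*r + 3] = -3*r^2 - 2*r - 9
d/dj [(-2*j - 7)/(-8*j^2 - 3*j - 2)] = (16*j^2 + 6*j - (2*j + 7)*(16*j + 3) + 4)/(8*j^2 + 3*j + 2)^2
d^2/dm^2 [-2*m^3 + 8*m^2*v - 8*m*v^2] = -12*m + 16*v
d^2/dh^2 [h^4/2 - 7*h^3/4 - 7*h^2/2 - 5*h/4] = 6*h^2 - 21*h/2 - 7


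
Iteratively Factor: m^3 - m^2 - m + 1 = (m - 1)*(m^2 - 1) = (m - 1)*(m + 1)*(m - 1)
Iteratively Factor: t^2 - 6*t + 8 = (t - 4)*(t - 2)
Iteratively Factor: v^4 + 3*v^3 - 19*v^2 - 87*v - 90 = (v - 5)*(v^3 + 8*v^2 + 21*v + 18) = (v - 5)*(v + 3)*(v^2 + 5*v + 6) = (v - 5)*(v + 2)*(v + 3)*(v + 3)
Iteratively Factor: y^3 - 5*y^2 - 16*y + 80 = (y - 5)*(y^2 - 16) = (y - 5)*(y + 4)*(y - 4)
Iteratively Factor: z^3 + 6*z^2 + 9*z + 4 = (z + 1)*(z^2 + 5*z + 4) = (z + 1)^2*(z + 4)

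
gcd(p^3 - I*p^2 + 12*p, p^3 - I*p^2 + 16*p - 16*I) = p - 4*I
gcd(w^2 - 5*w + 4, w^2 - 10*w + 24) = w - 4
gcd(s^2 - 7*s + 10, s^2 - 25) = s - 5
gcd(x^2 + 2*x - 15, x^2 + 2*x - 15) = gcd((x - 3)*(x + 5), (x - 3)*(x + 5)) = x^2 + 2*x - 15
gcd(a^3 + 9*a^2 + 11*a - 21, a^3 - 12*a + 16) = 1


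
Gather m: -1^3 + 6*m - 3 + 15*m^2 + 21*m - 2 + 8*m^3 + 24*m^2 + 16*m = 8*m^3 + 39*m^2 + 43*m - 6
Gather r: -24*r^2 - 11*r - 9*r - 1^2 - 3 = -24*r^2 - 20*r - 4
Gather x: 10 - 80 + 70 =0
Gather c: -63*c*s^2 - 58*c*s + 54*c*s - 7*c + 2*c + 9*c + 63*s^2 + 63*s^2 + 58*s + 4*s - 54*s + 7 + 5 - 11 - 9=c*(-63*s^2 - 4*s + 4) + 126*s^2 + 8*s - 8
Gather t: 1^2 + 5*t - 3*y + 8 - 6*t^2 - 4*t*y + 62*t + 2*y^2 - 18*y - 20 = -6*t^2 + t*(67 - 4*y) + 2*y^2 - 21*y - 11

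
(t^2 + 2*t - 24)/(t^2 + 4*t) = (t^2 + 2*t - 24)/(t*(t + 4))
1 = 1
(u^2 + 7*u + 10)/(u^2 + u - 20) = (u + 2)/(u - 4)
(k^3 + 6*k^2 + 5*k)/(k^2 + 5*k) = k + 1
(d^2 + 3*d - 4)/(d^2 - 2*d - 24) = (d - 1)/(d - 6)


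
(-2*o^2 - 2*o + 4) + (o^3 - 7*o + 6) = o^3 - 2*o^2 - 9*o + 10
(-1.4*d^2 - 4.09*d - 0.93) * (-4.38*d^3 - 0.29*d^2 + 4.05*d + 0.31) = 6.132*d^5 + 18.3202*d^4 - 0.410499999999999*d^3 - 16.7288*d^2 - 5.0344*d - 0.2883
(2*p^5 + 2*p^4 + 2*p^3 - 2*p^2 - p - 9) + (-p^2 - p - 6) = 2*p^5 + 2*p^4 + 2*p^3 - 3*p^2 - 2*p - 15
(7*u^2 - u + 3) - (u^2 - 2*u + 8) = 6*u^2 + u - 5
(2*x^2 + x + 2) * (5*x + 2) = 10*x^3 + 9*x^2 + 12*x + 4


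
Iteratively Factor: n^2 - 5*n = (n)*(n - 5)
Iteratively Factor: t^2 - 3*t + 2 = (t - 1)*(t - 2)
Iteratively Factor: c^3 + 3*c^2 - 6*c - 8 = (c - 2)*(c^2 + 5*c + 4) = (c - 2)*(c + 1)*(c + 4)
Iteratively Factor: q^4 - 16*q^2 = (q)*(q^3 - 16*q) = q*(q + 4)*(q^2 - 4*q) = q^2*(q + 4)*(q - 4)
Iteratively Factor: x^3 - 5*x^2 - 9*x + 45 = (x - 3)*(x^2 - 2*x - 15) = (x - 5)*(x - 3)*(x + 3)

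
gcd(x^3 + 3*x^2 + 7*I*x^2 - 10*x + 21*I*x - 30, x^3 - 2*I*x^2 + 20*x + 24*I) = x + 2*I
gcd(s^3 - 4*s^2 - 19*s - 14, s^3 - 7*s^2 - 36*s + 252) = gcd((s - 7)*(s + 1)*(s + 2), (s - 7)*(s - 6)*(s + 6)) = s - 7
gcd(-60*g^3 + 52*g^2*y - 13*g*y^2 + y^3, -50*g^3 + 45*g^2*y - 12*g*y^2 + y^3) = 10*g^2 - 7*g*y + y^2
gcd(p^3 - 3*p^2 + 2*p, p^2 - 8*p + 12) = p - 2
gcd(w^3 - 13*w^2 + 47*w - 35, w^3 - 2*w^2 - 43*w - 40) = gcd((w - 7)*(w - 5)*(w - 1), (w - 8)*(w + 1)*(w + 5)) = 1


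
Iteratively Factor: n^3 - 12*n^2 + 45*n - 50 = (n - 5)*(n^2 - 7*n + 10) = (n - 5)*(n - 2)*(n - 5)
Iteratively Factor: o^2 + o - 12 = (o + 4)*(o - 3)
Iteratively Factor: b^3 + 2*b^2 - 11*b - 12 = (b - 3)*(b^2 + 5*b + 4) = (b - 3)*(b + 4)*(b + 1)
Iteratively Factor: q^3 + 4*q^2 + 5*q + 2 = (q + 1)*(q^2 + 3*q + 2) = (q + 1)^2*(q + 2)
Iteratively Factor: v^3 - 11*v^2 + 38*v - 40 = (v - 4)*(v^2 - 7*v + 10) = (v - 5)*(v - 4)*(v - 2)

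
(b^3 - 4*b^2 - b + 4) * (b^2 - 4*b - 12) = b^5 - 8*b^4 + 3*b^3 + 56*b^2 - 4*b - 48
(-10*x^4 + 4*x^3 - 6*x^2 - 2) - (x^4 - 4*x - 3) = -11*x^4 + 4*x^3 - 6*x^2 + 4*x + 1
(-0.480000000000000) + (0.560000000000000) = 0.0800000000000001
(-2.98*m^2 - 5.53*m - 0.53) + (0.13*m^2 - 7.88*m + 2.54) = -2.85*m^2 - 13.41*m + 2.01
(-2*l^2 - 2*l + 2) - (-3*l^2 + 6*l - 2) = l^2 - 8*l + 4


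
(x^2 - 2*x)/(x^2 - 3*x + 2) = x/(x - 1)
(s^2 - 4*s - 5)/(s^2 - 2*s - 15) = (s + 1)/(s + 3)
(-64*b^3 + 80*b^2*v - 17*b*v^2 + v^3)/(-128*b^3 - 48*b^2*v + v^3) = (8*b^2 - 9*b*v + v^2)/(16*b^2 + 8*b*v + v^2)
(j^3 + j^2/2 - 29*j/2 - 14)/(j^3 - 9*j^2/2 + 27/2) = (2*j^3 + j^2 - 29*j - 28)/(2*j^3 - 9*j^2 + 27)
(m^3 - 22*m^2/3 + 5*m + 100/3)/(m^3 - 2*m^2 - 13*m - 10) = (3*m^2 - 7*m - 20)/(3*(m^2 + 3*m + 2))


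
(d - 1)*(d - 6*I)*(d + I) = d^3 - d^2 - 5*I*d^2 + 6*d + 5*I*d - 6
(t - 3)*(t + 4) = t^2 + t - 12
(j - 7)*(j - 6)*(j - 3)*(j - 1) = j^4 - 17*j^3 + 97*j^2 - 207*j + 126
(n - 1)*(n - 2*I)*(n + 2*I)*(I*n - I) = I*n^4 - 2*I*n^3 + 5*I*n^2 - 8*I*n + 4*I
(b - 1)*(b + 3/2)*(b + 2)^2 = b^4 + 9*b^3/2 + 9*b^2/2 - 4*b - 6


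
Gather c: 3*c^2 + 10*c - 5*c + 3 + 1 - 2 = 3*c^2 + 5*c + 2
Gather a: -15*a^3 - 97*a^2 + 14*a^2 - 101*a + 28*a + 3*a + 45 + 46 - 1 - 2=-15*a^3 - 83*a^2 - 70*a + 88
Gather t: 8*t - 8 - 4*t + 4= 4*t - 4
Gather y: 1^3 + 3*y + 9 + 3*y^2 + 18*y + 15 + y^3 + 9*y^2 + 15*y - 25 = y^3 + 12*y^2 + 36*y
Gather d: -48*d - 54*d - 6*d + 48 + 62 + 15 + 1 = 126 - 108*d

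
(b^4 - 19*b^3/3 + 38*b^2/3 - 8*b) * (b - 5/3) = b^5 - 8*b^4 + 209*b^3/9 - 262*b^2/9 + 40*b/3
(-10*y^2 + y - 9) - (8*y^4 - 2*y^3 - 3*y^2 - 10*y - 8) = -8*y^4 + 2*y^3 - 7*y^2 + 11*y - 1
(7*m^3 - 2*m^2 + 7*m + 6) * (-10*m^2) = -70*m^5 + 20*m^4 - 70*m^3 - 60*m^2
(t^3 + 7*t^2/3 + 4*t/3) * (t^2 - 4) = t^5 + 7*t^4/3 - 8*t^3/3 - 28*t^2/3 - 16*t/3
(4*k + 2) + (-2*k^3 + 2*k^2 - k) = -2*k^3 + 2*k^2 + 3*k + 2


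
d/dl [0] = 0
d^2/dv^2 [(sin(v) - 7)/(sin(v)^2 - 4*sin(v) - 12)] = (-9*sin(v)^5 + 24*sin(v)^4 + 454*sin(v)^2 - 701*sin(v)/2 + 36*sin(3*v) + sin(5*v)/2 - 488)/((sin(v) - 6)^3*(sin(v) + 2)^3)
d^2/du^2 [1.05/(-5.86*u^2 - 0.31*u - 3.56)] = (72.11316*u^2 + 3.81486*u - 1.05*(11.72*u + 0.31)*(23.44*u + 0.62) + 43.80936)/(5.86*u^2 + 0.31*u + 3.56)^3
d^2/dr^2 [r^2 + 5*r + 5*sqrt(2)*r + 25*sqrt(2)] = 2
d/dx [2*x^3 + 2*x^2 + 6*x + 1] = 6*x^2 + 4*x + 6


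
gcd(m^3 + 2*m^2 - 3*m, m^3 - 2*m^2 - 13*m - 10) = 1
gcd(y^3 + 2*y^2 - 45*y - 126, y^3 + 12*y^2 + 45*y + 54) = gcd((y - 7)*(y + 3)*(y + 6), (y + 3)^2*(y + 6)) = y^2 + 9*y + 18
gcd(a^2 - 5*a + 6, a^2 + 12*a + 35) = 1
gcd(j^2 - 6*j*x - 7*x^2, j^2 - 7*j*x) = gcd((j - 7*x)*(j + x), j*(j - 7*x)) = -j + 7*x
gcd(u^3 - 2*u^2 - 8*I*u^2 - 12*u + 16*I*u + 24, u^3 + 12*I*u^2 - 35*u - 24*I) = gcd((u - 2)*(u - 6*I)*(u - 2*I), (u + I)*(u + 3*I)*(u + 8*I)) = 1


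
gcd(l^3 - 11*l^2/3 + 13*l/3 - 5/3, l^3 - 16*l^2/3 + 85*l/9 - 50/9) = l - 5/3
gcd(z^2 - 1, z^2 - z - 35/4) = 1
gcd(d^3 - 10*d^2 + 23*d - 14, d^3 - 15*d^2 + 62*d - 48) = d - 1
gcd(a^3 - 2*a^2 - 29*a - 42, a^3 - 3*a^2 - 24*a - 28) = a^2 - 5*a - 14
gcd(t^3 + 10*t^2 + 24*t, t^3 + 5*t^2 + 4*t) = t^2 + 4*t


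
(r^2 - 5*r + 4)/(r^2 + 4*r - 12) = (r^2 - 5*r + 4)/(r^2 + 4*r - 12)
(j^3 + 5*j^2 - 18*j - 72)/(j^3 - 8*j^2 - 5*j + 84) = (j + 6)/(j - 7)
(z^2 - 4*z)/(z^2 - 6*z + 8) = z/(z - 2)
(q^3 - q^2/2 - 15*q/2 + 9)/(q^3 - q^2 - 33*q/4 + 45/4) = 2*(q - 2)/(2*q - 5)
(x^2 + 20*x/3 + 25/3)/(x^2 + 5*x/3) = (x + 5)/x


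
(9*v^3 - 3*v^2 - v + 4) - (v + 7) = 9*v^3 - 3*v^2 - 2*v - 3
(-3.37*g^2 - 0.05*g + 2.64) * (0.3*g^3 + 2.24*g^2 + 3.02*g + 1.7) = -1.011*g^5 - 7.5638*g^4 - 9.4974*g^3 + 0.0336000000000007*g^2 + 7.8878*g + 4.488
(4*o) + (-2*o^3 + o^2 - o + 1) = -2*o^3 + o^2 + 3*o + 1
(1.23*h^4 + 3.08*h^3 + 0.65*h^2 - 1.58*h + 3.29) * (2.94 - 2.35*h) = -2.8905*h^5 - 3.6218*h^4 + 7.5277*h^3 + 5.624*h^2 - 12.3767*h + 9.6726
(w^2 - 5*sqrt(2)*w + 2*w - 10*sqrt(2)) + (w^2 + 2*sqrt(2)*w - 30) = 2*w^2 - 3*sqrt(2)*w + 2*w - 30 - 10*sqrt(2)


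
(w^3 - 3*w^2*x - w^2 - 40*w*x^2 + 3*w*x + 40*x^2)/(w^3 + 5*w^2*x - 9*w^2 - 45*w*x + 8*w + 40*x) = (w - 8*x)/(w - 8)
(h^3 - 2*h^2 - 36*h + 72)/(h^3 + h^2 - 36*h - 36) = (h - 2)/(h + 1)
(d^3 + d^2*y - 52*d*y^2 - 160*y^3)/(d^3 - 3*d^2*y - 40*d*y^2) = (d + 4*y)/d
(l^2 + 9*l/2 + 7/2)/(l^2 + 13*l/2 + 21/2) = (l + 1)/(l + 3)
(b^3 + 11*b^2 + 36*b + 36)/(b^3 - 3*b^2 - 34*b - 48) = (b + 6)/(b - 8)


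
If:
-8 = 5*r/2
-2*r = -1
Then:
No Solution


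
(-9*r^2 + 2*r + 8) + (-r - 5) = -9*r^2 + r + 3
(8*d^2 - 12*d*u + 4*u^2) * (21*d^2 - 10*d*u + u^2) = 168*d^4 - 332*d^3*u + 212*d^2*u^2 - 52*d*u^3 + 4*u^4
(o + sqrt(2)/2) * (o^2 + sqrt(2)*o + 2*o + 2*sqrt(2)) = o^3 + 2*o^2 + 3*sqrt(2)*o^2/2 + o + 3*sqrt(2)*o + 2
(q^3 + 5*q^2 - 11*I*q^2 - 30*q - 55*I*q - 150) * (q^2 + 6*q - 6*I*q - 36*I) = q^5 + 11*q^4 - 17*I*q^4 - 66*q^3 - 187*I*q^3 - 1056*q^2 - 330*I*q^2 - 2880*q + 1980*I*q + 5400*I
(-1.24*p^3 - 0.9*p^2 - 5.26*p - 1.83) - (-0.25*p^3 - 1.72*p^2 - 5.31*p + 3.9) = -0.99*p^3 + 0.82*p^2 + 0.0499999999999998*p - 5.73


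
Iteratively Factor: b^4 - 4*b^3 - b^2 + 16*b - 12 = (b + 2)*(b^3 - 6*b^2 + 11*b - 6) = (b - 1)*(b + 2)*(b^2 - 5*b + 6) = (b - 3)*(b - 1)*(b + 2)*(b - 2)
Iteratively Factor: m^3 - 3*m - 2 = (m + 1)*(m^2 - m - 2) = (m + 1)^2*(m - 2)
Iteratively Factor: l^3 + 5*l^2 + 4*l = (l)*(l^2 + 5*l + 4) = l*(l + 1)*(l + 4)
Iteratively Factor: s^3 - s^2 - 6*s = (s - 3)*(s^2 + 2*s) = s*(s - 3)*(s + 2)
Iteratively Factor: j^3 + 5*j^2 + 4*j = (j + 1)*(j^2 + 4*j) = (j + 1)*(j + 4)*(j)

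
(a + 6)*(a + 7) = a^2 + 13*a + 42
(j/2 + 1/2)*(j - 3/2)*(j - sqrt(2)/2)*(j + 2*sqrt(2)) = j^4/2 - j^3/4 + 3*sqrt(2)*j^3/4 - 7*j^2/4 - 3*sqrt(2)*j^2/8 - 9*sqrt(2)*j/8 + j/2 + 3/2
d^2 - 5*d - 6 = (d - 6)*(d + 1)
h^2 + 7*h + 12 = (h + 3)*(h + 4)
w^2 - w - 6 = (w - 3)*(w + 2)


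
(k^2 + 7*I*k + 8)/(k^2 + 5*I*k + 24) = (k - I)/(k - 3*I)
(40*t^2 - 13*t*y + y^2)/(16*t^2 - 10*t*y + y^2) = (-5*t + y)/(-2*t + y)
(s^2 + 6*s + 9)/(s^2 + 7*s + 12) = (s + 3)/(s + 4)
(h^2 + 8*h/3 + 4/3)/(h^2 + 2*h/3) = (h + 2)/h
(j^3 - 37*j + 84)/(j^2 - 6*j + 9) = (j^2 + 3*j - 28)/(j - 3)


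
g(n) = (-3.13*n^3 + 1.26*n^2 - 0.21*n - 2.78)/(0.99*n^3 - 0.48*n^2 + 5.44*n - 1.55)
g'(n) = (-9.39*n^2 + 2.52*n - 0.21)/(0.99*n^3 - 0.48*n^2 + 5.44*n - 1.55) + (-2.97*n^2 + 0.96*n - 5.44)*(-3.13*n^3 + 1.26*n^2 - 0.21*n - 2.78)/(0.99*n^3 - 0.48*n^2 + 5.44*n - 1.55)^2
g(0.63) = -1.65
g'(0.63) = 3.92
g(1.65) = -1.30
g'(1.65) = -0.57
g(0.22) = 7.65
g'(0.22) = 112.61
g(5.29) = -2.69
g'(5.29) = -0.15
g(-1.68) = -0.95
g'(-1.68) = 0.97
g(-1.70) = -0.97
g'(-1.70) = 0.96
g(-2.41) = -1.56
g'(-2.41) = 0.70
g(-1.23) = -0.48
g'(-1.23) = 1.12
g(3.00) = -2.06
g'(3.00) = -0.45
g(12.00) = -3.07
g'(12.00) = -0.02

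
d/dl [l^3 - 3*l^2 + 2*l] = 3*l^2 - 6*l + 2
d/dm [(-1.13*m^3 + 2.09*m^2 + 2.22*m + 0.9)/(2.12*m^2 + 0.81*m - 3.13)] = (-2.3956*m^4 - 1.8306*m^3 + 7.5972*m^2 - 16.8994*m - 7.6776)/(4.4944*m^4 + 3.4344*m^3 - 12.6151*m^2 - 5.0706*m + 9.7969)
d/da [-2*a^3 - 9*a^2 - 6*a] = -6*a^2 - 18*a - 6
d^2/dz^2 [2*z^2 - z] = 4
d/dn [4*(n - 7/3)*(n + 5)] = 8*n + 32/3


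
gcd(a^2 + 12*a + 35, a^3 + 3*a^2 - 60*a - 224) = a + 7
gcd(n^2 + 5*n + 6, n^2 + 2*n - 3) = n + 3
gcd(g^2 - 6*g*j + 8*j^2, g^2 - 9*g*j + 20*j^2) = g - 4*j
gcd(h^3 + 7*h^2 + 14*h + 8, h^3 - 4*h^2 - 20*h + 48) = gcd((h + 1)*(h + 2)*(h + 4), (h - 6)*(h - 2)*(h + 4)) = h + 4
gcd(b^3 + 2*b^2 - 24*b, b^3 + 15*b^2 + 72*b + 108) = b + 6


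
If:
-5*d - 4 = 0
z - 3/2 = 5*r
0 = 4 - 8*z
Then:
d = -4/5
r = -1/5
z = 1/2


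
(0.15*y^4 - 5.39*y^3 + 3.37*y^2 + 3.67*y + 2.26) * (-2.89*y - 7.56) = -0.4335*y^5 + 14.4431*y^4 + 31.0091*y^3 - 36.0835*y^2 - 34.2766*y - 17.0856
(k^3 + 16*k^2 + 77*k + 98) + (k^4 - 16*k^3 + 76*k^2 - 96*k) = k^4 - 15*k^3 + 92*k^2 - 19*k + 98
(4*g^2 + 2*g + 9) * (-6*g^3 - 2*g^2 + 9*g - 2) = -24*g^5 - 20*g^4 - 22*g^3 - 8*g^2 + 77*g - 18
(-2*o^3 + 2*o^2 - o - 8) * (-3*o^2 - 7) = 6*o^5 - 6*o^4 + 17*o^3 + 10*o^2 + 7*o + 56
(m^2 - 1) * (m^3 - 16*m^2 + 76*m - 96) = m^5 - 16*m^4 + 75*m^3 - 80*m^2 - 76*m + 96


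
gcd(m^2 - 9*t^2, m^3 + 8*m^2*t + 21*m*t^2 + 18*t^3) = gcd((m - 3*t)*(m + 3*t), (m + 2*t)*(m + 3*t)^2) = m + 3*t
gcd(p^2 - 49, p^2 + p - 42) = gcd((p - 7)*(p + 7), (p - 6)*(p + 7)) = p + 7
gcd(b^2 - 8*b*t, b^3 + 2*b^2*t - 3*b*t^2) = b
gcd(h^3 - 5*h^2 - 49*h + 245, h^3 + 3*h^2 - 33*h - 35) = h^2 + 2*h - 35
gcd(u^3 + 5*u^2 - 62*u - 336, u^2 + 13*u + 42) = u^2 + 13*u + 42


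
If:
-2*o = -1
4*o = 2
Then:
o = 1/2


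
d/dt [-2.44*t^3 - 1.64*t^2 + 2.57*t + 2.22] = -7.32*t^2 - 3.28*t + 2.57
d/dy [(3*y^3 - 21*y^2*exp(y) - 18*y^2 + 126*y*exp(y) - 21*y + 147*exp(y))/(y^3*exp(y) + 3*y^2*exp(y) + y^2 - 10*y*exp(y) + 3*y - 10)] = 3*(-(y^3 - 7*y^2*exp(y) - 6*y^2 + 42*y*exp(y) - 7*y + 49*exp(y))*(y^3*exp(y) + 6*y^2*exp(y) - 4*y*exp(y) + 2*y - 10*exp(y) + 3) + (-7*y^2*exp(y) + 3*y^2 + 28*y*exp(y) - 12*y + 91*exp(y) - 7)*(y^3*exp(y) + 3*y^2*exp(y) + y^2 - 10*y*exp(y) + 3*y - 10))/(y^3*exp(y) + 3*y^2*exp(y) + y^2 - 10*y*exp(y) + 3*y - 10)^2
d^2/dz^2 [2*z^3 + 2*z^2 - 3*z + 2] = 12*z + 4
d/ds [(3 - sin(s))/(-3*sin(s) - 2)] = 11*cos(s)/(3*sin(s) + 2)^2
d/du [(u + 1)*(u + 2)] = 2*u + 3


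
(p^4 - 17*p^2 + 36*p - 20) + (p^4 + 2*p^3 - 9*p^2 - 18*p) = 2*p^4 + 2*p^3 - 26*p^2 + 18*p - 20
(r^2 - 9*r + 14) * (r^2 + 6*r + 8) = r^4 - 3*r^3 - 32*r^2 + 12*r + 112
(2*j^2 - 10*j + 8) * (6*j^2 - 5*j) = 12*j^4 - 70*j^3 + 98*j^2 - 40*j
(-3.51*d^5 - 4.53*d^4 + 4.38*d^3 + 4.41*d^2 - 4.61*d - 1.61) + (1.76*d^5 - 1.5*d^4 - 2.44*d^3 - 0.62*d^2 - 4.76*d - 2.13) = -1.75*d^5 - 6.03*d^4 + 1.94*d^3 + 3.79*d^2 - 9.37*d - 3.74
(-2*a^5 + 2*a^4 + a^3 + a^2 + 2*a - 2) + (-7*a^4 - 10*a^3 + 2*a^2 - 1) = -2*a^5 - 5*a^4 - 9*a^3 + 3*a^2 + 2*a - 3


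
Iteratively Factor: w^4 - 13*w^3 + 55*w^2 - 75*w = (w - 5)*(w^3 - 8*w^2 + 15*w) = (w - 5)^2*(w^2 - 3*w) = (w - 5)^2*(w - 3)*(w)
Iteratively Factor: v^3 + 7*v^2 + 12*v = (v)*(v^2 + 7*v + 12) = v*(v + 3)*(v + 4)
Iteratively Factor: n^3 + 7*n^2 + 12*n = (n)*(n^2 + 7*n + 12) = n*(n + 3)*(n + 4)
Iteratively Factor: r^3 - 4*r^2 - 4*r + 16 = (r - 2)*(r^2 - 2*r - 8) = (r - 4)*(r - 2)*(r + 2)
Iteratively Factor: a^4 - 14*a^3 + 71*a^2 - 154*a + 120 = (a - 4)*(a^3 - 10*a^2 + 31*a - 30) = (a - 5)*(a - 4)*(a^2 - 5*a + 6) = (a - 5)*(a - 4)*(a - 3)*(a - 2)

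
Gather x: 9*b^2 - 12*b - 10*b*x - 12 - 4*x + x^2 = 9*b^2 - 12*b + x^2 + x*(-10*b - 4) - 12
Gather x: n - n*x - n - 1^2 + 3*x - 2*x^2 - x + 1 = -2*x^2 + x*(2 - n)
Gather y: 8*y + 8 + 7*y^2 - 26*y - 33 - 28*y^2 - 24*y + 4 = -21*y^2 - 42*y - 21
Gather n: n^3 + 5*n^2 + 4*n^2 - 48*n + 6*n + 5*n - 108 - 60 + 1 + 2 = n^3 + 9*n^2 - 37*n - 165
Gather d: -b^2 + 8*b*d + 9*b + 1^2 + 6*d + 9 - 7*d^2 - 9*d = -b^2 + 9*b - 7*d^2 + d*(8*b - 3) + 10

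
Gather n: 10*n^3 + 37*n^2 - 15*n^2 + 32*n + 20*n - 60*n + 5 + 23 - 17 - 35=10*n^3 + 22*n^2 - 8*n - 24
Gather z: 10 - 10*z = 10 - 10*z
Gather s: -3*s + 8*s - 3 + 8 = 5*s + 5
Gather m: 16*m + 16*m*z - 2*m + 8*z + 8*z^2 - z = m*(16*z + 14) + 8*z^2 + 7*z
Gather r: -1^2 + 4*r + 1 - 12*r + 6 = 6 - 8*r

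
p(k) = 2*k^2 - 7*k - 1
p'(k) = 4*k - 7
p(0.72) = -5.00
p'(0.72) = -4.12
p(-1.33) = 11.85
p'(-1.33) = -12.32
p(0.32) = -3.04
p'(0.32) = -5.72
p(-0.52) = 3.18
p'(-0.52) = -9.08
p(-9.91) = 264.79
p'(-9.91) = -46.64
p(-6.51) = 129.33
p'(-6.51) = -33.04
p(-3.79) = 54.26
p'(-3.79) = -22.16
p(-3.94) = 57.63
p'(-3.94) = -22.76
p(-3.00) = 38.00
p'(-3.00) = -19.00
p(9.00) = 98.00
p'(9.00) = 29.00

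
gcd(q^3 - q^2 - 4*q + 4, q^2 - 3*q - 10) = q + 2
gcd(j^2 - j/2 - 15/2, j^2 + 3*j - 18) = j - 3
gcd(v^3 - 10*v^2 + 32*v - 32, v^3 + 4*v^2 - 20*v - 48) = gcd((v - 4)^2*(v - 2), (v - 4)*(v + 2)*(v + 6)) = v - 4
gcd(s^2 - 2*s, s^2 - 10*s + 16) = s - 2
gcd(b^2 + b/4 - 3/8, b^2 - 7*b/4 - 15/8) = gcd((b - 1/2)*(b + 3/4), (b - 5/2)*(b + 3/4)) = b + 3/4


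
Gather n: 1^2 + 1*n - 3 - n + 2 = 0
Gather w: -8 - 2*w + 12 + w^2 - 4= w^2 - 2*w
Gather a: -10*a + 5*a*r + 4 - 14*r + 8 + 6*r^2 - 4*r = a*(5*r - 10) + 6*r^2 - 18*r + 12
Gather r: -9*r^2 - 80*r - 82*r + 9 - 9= -9*r^2 - 162*r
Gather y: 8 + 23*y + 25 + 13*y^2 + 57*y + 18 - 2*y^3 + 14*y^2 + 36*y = -2*y^3 + 27*y^2 + 116*y + 51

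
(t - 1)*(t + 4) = t^2 + 3*t - 4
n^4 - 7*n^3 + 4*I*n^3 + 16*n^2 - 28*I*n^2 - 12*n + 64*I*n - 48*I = (n - 3)*(n - 2)^2*(n + 4*I)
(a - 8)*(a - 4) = a^2 - 12*a + 32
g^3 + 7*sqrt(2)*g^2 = g^2*(g + 7*sqrt(2))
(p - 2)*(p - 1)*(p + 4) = p^3 + p^2 - 10*p + 8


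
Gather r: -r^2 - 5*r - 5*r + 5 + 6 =-r^2 - 10*r + 11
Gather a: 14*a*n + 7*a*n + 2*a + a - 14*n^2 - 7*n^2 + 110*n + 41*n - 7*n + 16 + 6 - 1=a*(21*n + 3) - 21*n^2 + 144*n + 21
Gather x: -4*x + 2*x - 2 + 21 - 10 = 9 - 2*x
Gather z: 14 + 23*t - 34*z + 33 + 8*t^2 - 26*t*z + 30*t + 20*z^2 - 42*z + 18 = 8*t^2 + 53*t + 20*z^2 + z*(-26*t - 76) + 65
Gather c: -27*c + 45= 45 - 27*c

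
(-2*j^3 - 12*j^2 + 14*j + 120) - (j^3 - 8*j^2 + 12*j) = -3*j^3 - 4*j^2 + 2*j + 120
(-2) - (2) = -4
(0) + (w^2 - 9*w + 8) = w^2 - 9*w + 8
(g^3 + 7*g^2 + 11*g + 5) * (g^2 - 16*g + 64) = g^5 - 9*g^4 - 37*g^3 + 277*g^2 + 624*g + 320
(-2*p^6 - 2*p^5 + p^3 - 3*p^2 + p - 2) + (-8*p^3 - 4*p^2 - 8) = -2*p^6 - 2*p^5 - 7*p^3 - 7*p^2 + p - 10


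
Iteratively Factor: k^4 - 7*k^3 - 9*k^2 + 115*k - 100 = (k - 1)*(k^3 - 6*k^2 - 15*k + 100) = (k - 1)*(k + 4)*(k^2 - 10*k + 25) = (k - 5)*(k - 1)*(k + 4)*(k - 5)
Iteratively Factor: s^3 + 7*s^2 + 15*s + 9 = (s + 3)*(s^2 + 4*s + 3) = (s + 3)^2*(s + 1)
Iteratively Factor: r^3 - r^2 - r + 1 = (r - 1)*(r^2 - 1) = (r - 1)^2*(r + 1)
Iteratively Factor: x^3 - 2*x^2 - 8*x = (x + 2)*(x^2 - 4*x) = (x - 4)*(x + 2)*(x)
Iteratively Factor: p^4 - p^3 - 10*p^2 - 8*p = (p - 4)*(p^3 + 3*p^2 + 2*p) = (p - 4)*(p + 1)*(p^2 + 2*p) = p*(p - 4)*(p + 1)*(p + 2)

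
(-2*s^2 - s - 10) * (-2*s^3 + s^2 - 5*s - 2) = 4*s^5 + 29*s^3 - s^2 + 52*s + 20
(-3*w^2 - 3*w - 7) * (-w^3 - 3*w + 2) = 3*w^5 + 3*w^4 + 16*w^3 + 3*w^2 + 15*w - 14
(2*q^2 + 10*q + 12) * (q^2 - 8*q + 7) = 2*q^4 - 6*q^3 - 54*q^2 - 26*q + 84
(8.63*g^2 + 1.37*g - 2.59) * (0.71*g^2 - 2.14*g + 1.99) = 6.1273*g^4 - 17.4955*g^3 + 12.403*g^2 + 8.2689*g - 5.1541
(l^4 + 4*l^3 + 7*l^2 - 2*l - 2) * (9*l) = 9*l^5 + 36*l^4 + 63*l^3 - 18*l^2 - 18*l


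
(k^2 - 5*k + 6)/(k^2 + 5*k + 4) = (k^2 - 5*k + 6)/(k^2 + 5*k + 4)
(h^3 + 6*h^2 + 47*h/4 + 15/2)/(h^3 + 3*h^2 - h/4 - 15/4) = (h + 2)/(h - 1)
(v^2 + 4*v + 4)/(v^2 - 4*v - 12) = (v + 2)/(v - 6)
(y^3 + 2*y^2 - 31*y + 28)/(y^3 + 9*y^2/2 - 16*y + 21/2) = 2*(y - 4)/(2*y - 3)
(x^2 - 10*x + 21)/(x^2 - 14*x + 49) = (x - 3)/(x - 7)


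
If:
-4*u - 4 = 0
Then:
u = -1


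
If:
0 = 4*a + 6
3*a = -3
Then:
No Solution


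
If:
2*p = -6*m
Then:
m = -p/3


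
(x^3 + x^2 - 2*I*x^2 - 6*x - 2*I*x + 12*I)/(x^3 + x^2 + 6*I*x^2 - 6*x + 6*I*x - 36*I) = (x - 2*I)/(x + 6*I)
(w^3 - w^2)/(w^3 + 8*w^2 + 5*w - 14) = w^2/(w^2 + 9*w + 14)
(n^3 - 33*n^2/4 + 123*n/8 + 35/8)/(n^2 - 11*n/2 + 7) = (4*n^2 - 19*n - 5)/(4*(n - 2))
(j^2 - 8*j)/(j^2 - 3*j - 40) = j/(j + 5)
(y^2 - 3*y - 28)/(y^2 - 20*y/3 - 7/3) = 3*(y + 4)/(3*y + 1)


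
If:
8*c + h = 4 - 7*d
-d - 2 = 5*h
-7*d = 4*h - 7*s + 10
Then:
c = 211/124 - 119*s/124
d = 35*s/31 - 42/31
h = -7*s/31 - 4/31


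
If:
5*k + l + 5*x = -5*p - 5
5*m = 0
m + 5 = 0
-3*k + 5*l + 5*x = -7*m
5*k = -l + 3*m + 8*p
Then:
No Solution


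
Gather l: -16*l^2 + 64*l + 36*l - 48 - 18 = -16*l^2 + 100*l - 66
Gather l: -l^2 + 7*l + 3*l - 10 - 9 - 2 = -l^2 + 10*l - 21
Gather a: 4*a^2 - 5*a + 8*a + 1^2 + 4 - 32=4*a^2 + 3*a - 27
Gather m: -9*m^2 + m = -9*m^2 + m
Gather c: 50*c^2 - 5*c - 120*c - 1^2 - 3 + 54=50*c^2 - 125*c + 50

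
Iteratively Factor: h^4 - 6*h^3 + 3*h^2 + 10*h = (h - 2)*(h^3 - 4*h^2 - 5*h) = (h - 5)*(h - 2)*(h^2 + h) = (h - 5)*(h - 2)*(h + 1)*(h)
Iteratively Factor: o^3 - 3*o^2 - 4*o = (o - 4)*(o^2 + o) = o*(o - 4)*(o + 1)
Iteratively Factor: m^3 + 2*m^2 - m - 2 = (m + 2)*(m^2 - 1) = (m - 1)*(m + 2)*(m + 1)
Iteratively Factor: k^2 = (k)*(k)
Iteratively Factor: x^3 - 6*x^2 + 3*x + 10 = (x - 2)*(x^2 - 4*x - 5) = (x - 2)*(x + 1)*(x - 5)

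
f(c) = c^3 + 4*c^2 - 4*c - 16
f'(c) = 3*c^2 + 8*c - 4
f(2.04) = 0.98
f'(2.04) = 24.80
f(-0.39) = -13.89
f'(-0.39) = -6.66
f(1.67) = -6.87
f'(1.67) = 17.73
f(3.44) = 58.28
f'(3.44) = 59.02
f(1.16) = -13.70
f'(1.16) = 9.32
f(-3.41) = 4.50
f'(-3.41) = 3.60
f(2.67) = 20.87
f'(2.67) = 38.75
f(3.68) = 73.29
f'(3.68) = 66.07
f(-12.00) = -1120.00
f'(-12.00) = 332.00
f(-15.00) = -2431.00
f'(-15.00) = 551.00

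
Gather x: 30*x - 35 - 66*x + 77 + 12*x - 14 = 28 - 24*x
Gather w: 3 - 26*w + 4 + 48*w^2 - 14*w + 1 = 48*w^2 - 40*w + 8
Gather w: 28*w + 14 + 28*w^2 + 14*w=28*w^2 + 42*w + 14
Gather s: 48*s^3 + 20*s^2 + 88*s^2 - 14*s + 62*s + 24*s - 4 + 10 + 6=48*s^3 + 108*s^2 + 72*s + 12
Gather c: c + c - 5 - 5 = 2*c - 10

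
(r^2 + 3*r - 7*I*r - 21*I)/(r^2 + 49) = (r + 3)/(r + 7*I)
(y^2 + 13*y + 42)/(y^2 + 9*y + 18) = (y + 7)/(y + 3)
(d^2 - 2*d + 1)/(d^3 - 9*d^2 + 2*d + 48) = (d^2 - 2*d + 1)/(d^3 - 9*d^2 + 2*d + 48)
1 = 1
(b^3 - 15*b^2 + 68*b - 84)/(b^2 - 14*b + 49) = (b^2 - 8*b + 12)/(b - 7)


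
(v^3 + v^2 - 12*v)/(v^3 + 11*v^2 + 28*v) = (v - 3)/(v + 7)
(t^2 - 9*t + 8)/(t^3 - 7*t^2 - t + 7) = (t - 8)/(t^2 - 6*t - 7)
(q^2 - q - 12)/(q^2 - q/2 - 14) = 2*(q + 3)/(2*q + 7)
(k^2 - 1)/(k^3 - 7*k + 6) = (k + 1)/(k^2 + k - 6)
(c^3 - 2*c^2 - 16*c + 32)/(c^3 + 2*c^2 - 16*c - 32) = (c - 2)/(c + 2)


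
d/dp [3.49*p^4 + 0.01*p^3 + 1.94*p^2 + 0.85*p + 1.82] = 13.96*p^3 + 0.03*p^2 + 3.88*p + 0.85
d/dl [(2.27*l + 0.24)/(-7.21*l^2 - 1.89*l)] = (16.3667*l^2 + 3.4608*l + 0.4536)/(l^2*(51.9841*l^2 + 27.2538*l + 3.5721))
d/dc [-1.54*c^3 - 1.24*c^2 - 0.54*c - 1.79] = -4.62*c^2 - 2.48*c - 0.54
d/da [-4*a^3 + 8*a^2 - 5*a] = -12*a^2 + 16*a - 5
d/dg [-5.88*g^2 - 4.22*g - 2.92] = -11.76*g - 4.22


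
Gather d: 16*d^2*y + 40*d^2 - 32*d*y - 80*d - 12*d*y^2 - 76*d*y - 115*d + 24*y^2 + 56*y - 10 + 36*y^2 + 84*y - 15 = d^2*(16*y + 40) + d*(-12*y^2 - 108*y - 195) + 60*y^2 + 140*y - 25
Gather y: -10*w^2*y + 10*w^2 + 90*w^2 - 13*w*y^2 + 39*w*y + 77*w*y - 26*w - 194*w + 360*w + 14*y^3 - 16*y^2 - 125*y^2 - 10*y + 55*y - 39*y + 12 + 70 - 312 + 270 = 100*w^2 + 140*w + 14*y^3 + y^2*(-13*w - 141) + y*(-10*w^2 + 116*w + 6) + 40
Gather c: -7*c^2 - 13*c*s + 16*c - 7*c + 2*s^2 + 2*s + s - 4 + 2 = -7*c^2 + c*(9 - 13*s) + 2*s^2 + 3*s - 2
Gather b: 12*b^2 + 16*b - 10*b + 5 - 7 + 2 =12*b^2 + 6*b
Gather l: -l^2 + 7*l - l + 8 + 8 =-l^2 + 6*l + 16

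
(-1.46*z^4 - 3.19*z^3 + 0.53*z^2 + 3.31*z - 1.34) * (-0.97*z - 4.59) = 1.4162*z^5 + 9.7957*z^4 + 14.128*z^3 - 5.6434*z^2 - 13.8931*z + 6.1506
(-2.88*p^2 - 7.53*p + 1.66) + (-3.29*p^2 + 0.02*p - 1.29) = -6.17*p^2 - 7.51*p + 0.37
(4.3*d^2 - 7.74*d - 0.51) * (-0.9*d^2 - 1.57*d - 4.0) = -3.87*d^4 + 0.215*d^3 - 4.5892*d^2 + 31.7607*d + 2.04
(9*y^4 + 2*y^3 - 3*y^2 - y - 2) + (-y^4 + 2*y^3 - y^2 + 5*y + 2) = 8*y^4 + 4*y^3 - 4*y^2 + 4*y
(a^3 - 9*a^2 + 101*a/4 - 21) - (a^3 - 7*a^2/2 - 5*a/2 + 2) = -11*a^2/2 + 111*a/4 - 23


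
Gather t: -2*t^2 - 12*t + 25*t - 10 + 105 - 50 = -2*t^2 + 13*t + 45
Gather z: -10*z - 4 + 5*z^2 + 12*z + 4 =5*z^2 + 2*z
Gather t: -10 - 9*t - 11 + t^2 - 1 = t^2 - 9*t - 22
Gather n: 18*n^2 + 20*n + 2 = 18*n^2 + 20*n + 2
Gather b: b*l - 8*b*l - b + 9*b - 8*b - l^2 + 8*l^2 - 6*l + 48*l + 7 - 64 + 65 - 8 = -7*b*l + 7*l^2 + 42*l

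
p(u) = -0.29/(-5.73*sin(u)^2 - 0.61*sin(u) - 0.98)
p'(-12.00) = -0.19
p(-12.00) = 0.10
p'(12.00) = 0.26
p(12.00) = 0.13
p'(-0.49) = 0.32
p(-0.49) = 0.15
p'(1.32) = -0.02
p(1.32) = 0.04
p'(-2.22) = -0.09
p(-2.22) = 0.07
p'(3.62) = -0.33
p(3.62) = 0.15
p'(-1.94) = -0.04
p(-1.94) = 0.05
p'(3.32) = -0.37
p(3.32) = 0.28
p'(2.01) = 0.03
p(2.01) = 0.05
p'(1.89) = 0.02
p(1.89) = 0.04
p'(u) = -0.29*(11.46*sin(u)*cos(u) + 0.61*cos(u))/(-5.73*sin(u)^2 - 0.61*sin(u) - 0.98)^2 = -(3.3234*sin(u) + 0.1769)*cos(u)/(5.73*sin(u)^2 + 0.61*sin(u) + 0.98)^2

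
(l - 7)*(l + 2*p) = l^2 + 2*l*p - 7*l - 14*p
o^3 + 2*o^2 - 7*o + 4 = (o - 1)^2*(o + 4)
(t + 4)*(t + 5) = t^2 + 9*t + 20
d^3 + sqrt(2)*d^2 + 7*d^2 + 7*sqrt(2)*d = d*(d + 7)*(d + sqrt(2))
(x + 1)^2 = x^2 + 2*x + 1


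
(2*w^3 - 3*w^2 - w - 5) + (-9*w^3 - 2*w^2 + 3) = -7*w^3 - 5*w^2 - w - 2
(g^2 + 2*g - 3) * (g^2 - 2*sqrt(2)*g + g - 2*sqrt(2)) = g^4 - 2*sqrt(2)*g^3 + 3*g^3 - 6*sqrt(2)*g^2 - g^2 - 3*g + 2*sqrt(2)*g + 6*sqrt(2)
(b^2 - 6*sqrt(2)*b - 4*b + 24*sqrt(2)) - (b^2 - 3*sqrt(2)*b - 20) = -3*sqrt(2)*b - 4*b + 20 + 24*sqrt(2)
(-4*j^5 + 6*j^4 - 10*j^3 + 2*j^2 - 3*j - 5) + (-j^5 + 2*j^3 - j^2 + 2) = -5*j^5 + 6*j^4 - 8*j^3 + j^2 - 3*j - 3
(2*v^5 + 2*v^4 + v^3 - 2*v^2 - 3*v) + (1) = 2*v^5 + 2*v^4 + v^3 - 2*v^2 - 3*v + 1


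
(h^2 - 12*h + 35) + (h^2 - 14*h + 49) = 2*h^2 - 26*h + 84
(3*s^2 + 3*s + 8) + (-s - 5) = 3*s^2 + 2*s + 3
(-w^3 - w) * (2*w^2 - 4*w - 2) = -2*w^5 + 4*w^4 + 4*w^2 + 2*w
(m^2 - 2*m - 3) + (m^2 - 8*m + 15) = 2*m^2 - 10*m + 12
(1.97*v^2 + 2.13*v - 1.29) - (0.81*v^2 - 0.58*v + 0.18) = 1.16*v^2 + 2.71*v - 1.47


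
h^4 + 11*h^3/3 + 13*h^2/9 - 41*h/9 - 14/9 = (h - 1)*(h + 1/3)*(h + 2)*(h + 7/3)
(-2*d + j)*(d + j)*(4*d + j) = -8*d^3 - 6*d^2*j + 3*d*j^2 + j^3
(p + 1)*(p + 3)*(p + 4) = p^3 + 8*p^2 + 19*p + 12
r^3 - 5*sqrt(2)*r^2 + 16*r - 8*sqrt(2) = (r - 2*sqrt(2))^2*(r - sqrt(2))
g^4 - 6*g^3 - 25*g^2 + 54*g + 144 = (g - 8)*(g - 3)*(g + 2)*(g + 3)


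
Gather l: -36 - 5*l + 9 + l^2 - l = l^2 - 6*l - 27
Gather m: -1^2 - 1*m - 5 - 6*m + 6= -7*m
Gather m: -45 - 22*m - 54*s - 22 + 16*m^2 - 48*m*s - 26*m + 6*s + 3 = 16*m^2 + m*(-48*s - 48) - 48*s - 64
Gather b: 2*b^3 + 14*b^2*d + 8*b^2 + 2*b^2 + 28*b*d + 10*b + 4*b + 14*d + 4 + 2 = 2*b^3 + b^2*(14*d + 10) + b*(28*d + 14) + 14*d + 6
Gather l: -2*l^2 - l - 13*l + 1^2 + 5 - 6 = -2*l^2 - 14*l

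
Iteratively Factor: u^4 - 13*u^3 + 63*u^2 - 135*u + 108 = (u - 4)*(u^3 - 9*u^2 + 27*u - 27) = (u - 4)*(u - 3)*(u^2 - 6*u + 9) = (u - 4)*(u - 3)^2*(u - 3)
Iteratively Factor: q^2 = (q)*(q)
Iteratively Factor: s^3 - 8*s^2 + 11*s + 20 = (s - 4)*(s^2 - 4*s - 5) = (s - 5)*(s - 4)*(s + 1)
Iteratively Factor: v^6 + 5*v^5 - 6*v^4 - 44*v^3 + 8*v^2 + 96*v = (v + 2)*(v^5 + 3*v^4 - 12*v^3 - 20*v^2 + 48*v) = (v + 2)*(v + 4)*(v^4 - v^3 - 8*v^2 + 12*v) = (v - 2)*(v + 2)*(v + 4)*(v^3 + v^2 - 6*v) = (v - 2)^2*(v + 2)*(v + 4)*(v^2 + 3*v) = (v - 2)^2*(v + 2)*(v + 3)*(v + 4)*(v)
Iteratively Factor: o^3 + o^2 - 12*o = (o + 4)*(o^2 - 3*o) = o*(o + 4)*(o - 3)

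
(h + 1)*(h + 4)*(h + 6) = h^3 + 11*h^2 + 34*h + 24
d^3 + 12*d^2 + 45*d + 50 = (d + 2)*(d + 5)^2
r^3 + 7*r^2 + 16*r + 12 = (r + 2)^2*(r + 3)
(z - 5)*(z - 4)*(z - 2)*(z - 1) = z^4 - 12*z^3 + 49*z^2 - 78*z + 40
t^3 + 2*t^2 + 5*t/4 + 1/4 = (t + 1/2)^2*(t + 1)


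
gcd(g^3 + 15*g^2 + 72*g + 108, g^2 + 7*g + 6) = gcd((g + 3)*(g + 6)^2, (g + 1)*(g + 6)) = g + 6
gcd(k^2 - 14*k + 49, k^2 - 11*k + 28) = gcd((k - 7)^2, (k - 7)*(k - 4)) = k - 7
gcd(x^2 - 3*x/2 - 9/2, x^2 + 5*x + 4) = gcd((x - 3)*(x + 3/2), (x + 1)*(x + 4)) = 1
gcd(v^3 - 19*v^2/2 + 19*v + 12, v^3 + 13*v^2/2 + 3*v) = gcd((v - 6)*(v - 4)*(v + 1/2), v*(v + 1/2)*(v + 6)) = v + 1/2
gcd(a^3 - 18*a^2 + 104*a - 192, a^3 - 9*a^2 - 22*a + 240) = a^2 - 14*a + 48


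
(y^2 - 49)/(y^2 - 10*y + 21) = (y + 7)/(y - 3)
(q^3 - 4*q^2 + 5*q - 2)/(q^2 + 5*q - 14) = (q^2 - 2*q + 1)/(q + 7)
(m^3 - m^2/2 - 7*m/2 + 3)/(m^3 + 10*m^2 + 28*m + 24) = (2*m^2 - 5*m + 3)/(2*(m^2 + 8*m + 12))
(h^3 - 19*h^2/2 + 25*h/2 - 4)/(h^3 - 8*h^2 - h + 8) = (h - 1/2)/(h + 1)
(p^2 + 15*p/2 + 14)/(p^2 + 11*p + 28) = (p + 7/2)/(p + 7)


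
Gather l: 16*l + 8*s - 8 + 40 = 16*l + 8*s + 32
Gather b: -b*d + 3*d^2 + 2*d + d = -b*d + 3*d^2 + 3*d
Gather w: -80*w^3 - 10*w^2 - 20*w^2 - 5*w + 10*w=-80*w^3 - 30*w^2 + 5*w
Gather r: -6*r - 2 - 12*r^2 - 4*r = -12*r^2 - 10*r - 2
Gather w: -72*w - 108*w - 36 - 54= -180*w - 90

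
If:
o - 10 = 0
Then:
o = 10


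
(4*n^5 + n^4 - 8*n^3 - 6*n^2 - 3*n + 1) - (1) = 4*n^5 + n^4 - 8*n^3 - 6*n^2 - 3*n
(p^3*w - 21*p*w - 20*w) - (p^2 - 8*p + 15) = p^3*w - p^2 - 21*p*w + 8*p - 20*w - 15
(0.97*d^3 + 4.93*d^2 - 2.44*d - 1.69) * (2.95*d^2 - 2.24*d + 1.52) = 2.8615*d^5 + 12.3707*d^4 - 16.7668*d^3 + 7.9737*d^2 + 0.0768*d - 2.5688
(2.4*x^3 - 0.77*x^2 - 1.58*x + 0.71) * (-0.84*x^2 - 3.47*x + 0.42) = -2.016*x^5 - 7.6812*x^4 + 5.0071*x^3 + 4.5628*x^2 - 3.1273*x + 0.2982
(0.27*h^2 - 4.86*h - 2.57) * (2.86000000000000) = 0.7722*h^2 - 13.8996*h - 7.3502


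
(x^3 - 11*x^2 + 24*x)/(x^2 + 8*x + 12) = x*(x^2 - 11*x + 24)/(x^2 + 8*x + 12)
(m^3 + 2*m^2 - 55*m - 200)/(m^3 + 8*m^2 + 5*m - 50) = (m - 8)/(m - 2)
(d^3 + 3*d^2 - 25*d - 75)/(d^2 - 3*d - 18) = (d^2 - 25)/(d - 6)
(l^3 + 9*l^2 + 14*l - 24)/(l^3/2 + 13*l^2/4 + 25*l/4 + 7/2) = 4*(l^3 + 9*l^2 + 14*l - 24)/(2*l^3 + 13*l^2 + 25*l + 14)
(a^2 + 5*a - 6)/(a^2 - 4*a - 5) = (-a^2 - 5*a + 6)/(-a^2 + 4*a + 5)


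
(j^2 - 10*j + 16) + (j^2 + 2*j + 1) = 2*j^2 - 8*j + 17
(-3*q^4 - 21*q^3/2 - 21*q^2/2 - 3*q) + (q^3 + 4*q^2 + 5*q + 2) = -3*q^4 - 19*q^3/2 - 13*q^2/2 + 2*q + 2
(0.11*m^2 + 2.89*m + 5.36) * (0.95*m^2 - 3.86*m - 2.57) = 0.1045*m^4 + 2.3209*m^3 - 6.3461*m^2 - 28.1169*m - 13.7752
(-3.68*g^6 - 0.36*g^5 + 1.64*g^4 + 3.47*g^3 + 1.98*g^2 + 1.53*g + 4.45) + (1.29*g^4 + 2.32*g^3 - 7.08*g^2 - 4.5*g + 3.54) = -3.68*g^6 - 0.36*g^5 + 2.93*g^4 + 5.79*g^3 - 5.1*g^2 - 2.97*g + 7.99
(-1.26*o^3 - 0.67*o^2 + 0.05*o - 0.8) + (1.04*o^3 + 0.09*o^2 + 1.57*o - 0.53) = -0.22*o^3 - 0.58*o^2 + 1.62*o - 1.33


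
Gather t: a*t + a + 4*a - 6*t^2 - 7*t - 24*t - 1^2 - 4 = 5*a - 6*t^2 + t*(a - 31) - 5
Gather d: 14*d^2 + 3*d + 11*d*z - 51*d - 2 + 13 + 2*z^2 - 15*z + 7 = 14*d^2 + d*(11*z - 48) + 2*z^2 - 15*z + 18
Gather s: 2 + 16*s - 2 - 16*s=0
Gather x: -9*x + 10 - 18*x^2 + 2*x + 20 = -18*x^2 - 7*x + 30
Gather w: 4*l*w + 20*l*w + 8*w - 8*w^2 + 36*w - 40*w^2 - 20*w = -48*w^2 + w*(24*l + 24)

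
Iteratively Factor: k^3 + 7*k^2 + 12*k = (k + 4)*(k^2 + 3*k) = k*(k + 4)*(k + 3)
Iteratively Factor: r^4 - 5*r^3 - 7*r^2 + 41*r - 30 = (r - 2)*(r^3 - 3*r^2 - 13*r + 15) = (r - 2)*(r - 1)*(r^2 - 2*r - 15) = (r - 2)*(r - 1)*(r + 3)*(r - 5)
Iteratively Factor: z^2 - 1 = (z - 1)*(z + 1)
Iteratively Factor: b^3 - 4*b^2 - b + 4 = (b - 1)*(b^2 - 3*b - 4) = (b - 1)*(b + 1)*(b - 4)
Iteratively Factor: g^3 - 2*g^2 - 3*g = (g - 3)*(g^2 + g) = (g - 3)*(g + 1)*(g)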